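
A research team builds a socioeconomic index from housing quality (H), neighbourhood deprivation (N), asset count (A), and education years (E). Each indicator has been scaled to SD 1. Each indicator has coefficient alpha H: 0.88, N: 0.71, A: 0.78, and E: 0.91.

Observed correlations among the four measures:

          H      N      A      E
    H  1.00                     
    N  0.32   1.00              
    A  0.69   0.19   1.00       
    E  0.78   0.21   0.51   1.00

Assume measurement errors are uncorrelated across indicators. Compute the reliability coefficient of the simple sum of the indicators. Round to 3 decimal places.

Var(H+N+A+E) = 4 + 2·[0.32 + 0.69 + 0.78 + 0.19 + 0.21 + 0.51] = 4 + 5.4 = 9.4.
Under uncorrelated errors the observed covariances equal the true-score covariances, so only the own-variance terms attenuate.
True-score variance = [0.88 + 0.71 + 0.78 + 0.91] + 5.4 = 3.28 + 5.4 = 8.68.
Reliability = 8.68 / 9.4 = 0.923.

0.923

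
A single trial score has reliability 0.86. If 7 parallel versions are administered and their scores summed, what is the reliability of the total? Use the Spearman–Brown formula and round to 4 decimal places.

0.9773

ρ_k = kρ / (1 + (k−1)ρ) = 7·0.86 / (1 + 6·0.86) = 6.020 / 6.160 = 0.9773.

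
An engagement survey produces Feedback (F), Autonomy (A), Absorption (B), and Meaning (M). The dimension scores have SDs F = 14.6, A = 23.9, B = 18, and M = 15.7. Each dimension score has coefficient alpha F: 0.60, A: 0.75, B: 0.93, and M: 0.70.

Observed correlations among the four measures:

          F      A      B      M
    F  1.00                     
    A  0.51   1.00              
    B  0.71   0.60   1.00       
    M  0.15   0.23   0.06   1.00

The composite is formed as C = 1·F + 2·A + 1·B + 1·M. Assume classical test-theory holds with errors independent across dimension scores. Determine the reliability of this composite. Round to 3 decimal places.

0.866

Var(C) = 14.6² + 2²·23.9² + 18² + 15.7² + 2·[2·14.6·23.9·0.51 + 14.6·18·0.71 + 14.6·15.7·0.15 + 2·23.9·18·0.60 + 2·23.9·15.7·0.23 + 18·15.7·0.06] = 3068.49 + 2565.38 = 5633.87.
Under uncorrelated errors the observed covariances equal the true-score covariances, so only the own-variance terms attenuate.
True-score variance = [14.6²·0.60 + 2²·23.9²·0.75 + 18²·0.93 + 15.7²·0.70] + 2565.38 = 2315.39 + 2565.38 = 4880.77.
Reliability = 4880.77 / 5633.87 = 0.866.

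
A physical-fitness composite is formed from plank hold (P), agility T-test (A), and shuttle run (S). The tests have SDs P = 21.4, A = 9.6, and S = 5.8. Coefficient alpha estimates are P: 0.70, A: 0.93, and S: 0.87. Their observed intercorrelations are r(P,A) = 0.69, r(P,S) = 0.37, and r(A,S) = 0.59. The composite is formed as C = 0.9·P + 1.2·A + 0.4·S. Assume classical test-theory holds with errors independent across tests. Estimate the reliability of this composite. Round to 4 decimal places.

0.8622

Var(C) = 0.9²·21.4² + 1.2²·9.6² + 0.4²·5.8² + 2·[1.08·21.4·9.6·0.69 + 0.36·21.4·5.8·0.37 + 0.48·9.6·5.8·0.59] = 509.04 + 370.79 = 879.831.
Under uncorrelated errors the observed covariances equal the true-score covariances, so only the own-variance terms attenuate.
True-score variance = [0.9²·21.4²·0.70 + 1.2²·9.6²·0.93 + 0.4²·5.8²·0.87] + 370.79 = 387.767 + 370.79 = 758.557.
Reliability = 758.557 / 879.831 = 0.8622.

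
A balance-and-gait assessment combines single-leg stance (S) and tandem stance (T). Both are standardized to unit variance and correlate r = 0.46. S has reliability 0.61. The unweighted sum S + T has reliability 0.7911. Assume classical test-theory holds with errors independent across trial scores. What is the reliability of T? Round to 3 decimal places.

Var(S+T) = 2 + 2·0.46 = 2.920.
True-score variance = ρ_S + ρ_T + 2·0.46, so 0.7911 = (0.61 + ρ_T + 0.92) / 2.920.
ρ_T = 0.7911·2.920 − 0.61 − 0.92 = 0.780.

0.780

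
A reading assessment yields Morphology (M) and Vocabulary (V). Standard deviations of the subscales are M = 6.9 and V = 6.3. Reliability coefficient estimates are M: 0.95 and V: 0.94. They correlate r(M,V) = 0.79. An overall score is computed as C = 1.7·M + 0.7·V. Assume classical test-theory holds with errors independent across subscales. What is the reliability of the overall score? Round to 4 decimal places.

0.9663

Var(C) = 1.7²·6.9² + 0.7²·6.3² + 2·[1.19·6.9·6.3·0.79] = 157.041 + 81.7323 = 238.773.
With uncorrelated errors the cross-covariances are all true-score covariance, so they carry over unchanged; only the diagonal terms shrink to ρᵢσᵢ².
True-score variance = [1.7²·6.9²·0.95 + 0.7²·6.3²·0.94] + 81.7323 = 148.994 + 81.7323 = 230.727.
Reliability = 230.727 / 238.773 = 0.9663.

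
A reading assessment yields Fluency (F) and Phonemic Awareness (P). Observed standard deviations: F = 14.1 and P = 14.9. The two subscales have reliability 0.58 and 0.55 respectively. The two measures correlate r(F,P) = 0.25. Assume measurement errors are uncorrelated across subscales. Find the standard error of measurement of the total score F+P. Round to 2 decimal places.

Var(total) = 420.82 + 105.045 = 525.865.
True-score variance = 237.415 + 105.045 = 342.46, so reliability = 0.6512.
Error variance = 525.865 − 342.46 = 183.405; SEM = √183.405 = 13.54.

13.54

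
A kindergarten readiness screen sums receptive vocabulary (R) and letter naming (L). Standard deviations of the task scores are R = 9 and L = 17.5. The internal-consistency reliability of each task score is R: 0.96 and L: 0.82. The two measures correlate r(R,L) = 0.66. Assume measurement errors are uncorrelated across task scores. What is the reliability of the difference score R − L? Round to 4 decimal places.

0.6746

Var(R−L) = 9² + 17.5² − 2·9·17.5·0.66 = 387.25 − 207.9 = 179.35.
Because errors are independent across components, Cov(Tᵢ,Tⱼ) = Cov(Xᵢ,Xⱼ); the off-diagonal part of the true-score variance is the same as above.
True-score variance = [9²·0.96 + 17.5²·0.82] − 207.9 = 328.885 − 207.9 = 120.985.
Reliability = 120.985 / 179.35 = 0.6746.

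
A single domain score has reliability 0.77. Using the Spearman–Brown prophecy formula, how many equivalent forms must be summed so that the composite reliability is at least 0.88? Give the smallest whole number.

k ≥ ρ*(1−ρ₁)/(ρ₁(1−ρ*)) = 0.88·0.23 / (0.77·0.12) = 2.190.
Smallest integer k = 3.

3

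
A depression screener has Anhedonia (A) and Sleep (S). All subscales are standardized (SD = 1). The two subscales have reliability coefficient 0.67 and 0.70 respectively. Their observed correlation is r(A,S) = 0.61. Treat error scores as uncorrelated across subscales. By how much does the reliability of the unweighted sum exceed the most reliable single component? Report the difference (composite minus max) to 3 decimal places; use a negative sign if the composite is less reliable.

0.104

Var(sum) = 2 + 1.22 = 3.22; true-score variance = 1.37 + 1.22 = 2.59; composite reliability = 0.8043.
Max component reliability = 0.7000.
Difference = 0.8043 − 0.7000 = 0.104.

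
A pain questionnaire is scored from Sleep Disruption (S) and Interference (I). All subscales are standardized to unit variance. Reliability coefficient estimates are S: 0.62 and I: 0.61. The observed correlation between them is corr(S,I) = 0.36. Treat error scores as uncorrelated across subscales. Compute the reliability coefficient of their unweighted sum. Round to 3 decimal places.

0.717

Var(S+I) = 2 + 2·[0.36] = 2 + 0.72 = 2.72.
Under uncorrelated errors the observed covariances equal the true-score covariances, so only the own-variance terms attenuate.
True-score variance = [0.62 + 0.61] + 0.72 = 1.23 + 0.72 = 1.95.
Reliability = 1.95 / 2.72 = 0.717.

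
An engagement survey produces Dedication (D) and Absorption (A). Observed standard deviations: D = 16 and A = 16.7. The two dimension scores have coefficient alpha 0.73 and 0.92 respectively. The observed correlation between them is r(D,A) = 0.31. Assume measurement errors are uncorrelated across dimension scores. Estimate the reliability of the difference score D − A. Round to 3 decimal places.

Var(D−A) = 16² + 16.7² − 2·16·16.7·0.31 = 534.89 − 165.664 = 369.226.
Because errors are independent across components, Cov(Tᵢ,Tⱼ) = Cov(Xᵢ,Xⱼ); the off-diagonal part of the true-score variance is the same as above.
True-score variance = [16²·0.73 + 16.7²·0.92] − 165.664 = 443.459 − 165.664 = 277.795.
Reliability = 277.795 / 369.226 = 0.752.

0.752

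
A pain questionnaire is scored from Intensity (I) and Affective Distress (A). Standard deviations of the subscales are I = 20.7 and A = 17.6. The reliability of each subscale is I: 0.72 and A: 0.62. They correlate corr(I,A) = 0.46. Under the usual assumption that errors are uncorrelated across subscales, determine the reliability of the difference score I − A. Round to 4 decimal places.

Var(I−A) = 20.7² + 17.6² − 2·20.7·17.6·0.46 = 738.25 − 335.174 = 403.076.
With uncorrelated errors the cross-covariances are all true-score covariance, so they carry over unchanged; only the diagonal terms shrink to ρᵢσᵢ².
True-score variance = [20.7²·0.72 + 17.6²·0.62] − 335.174 = 500.564 − 335.174 = 165.39.
Reliability = 165.39 / 403.076 = 0.4103.

0.4103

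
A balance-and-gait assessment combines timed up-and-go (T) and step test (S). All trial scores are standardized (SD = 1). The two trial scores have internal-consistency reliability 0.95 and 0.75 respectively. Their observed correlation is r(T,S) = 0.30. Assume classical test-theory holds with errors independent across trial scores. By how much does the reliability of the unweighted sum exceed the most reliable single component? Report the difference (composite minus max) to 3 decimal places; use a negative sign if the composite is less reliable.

Var(sum) = 2 + 0.6 = 2.6; true-score variance = 1.7 + 0.6 = 2.3; composite reliability = 0.8846.
Max component reliability = 0.9500.
Difference = 0.8846 − 0.9500 = -0.065.

-0.065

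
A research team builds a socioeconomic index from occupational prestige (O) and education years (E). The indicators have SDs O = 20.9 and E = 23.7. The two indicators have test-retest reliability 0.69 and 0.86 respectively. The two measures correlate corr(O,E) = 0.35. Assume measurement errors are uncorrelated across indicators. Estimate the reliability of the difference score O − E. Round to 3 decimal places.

0.672

Var(O−E) = 20.9² + 23.7² − 2·20.9·23.7·0.35 = 998.5 − 346.731 = 651.769.
Under uncorrelated errors the observed covariances equal the true-score covariances, so only the own-variance terms attenuate.
True-score variance = [20.9²·0.69 + 23.7²·0.86] − 346.731 = 784.452 − 346.731 = 437.721.
Reliability = 437.721 / 651.769 = 0.672.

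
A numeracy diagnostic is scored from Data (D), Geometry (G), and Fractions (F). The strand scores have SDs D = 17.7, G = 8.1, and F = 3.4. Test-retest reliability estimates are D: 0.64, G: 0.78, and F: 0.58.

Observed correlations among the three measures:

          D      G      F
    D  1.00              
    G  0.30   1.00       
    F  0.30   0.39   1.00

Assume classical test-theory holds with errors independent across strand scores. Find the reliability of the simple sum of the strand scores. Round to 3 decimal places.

Var(D+G+F) = 17.7² + 8.1² + 3.4² + 2·[17.7·8.1·0.30 + 17.7·3.4·0.30 + 8.1·3.4·0.39] = 390.46 + 143.611 = 534.071.
Under uncorrelated errors the observed covariances equal the true-score covariances, so only the own-variance terms attenuate.
True-score variance = [17.7²·0.64 + 8.1²·0.78 + 3.4²·0.58] + 143.611 = 258.386 + 143.611 = 401.997.
Reliability = 401.997 / 534.071 = 0.753.

0.753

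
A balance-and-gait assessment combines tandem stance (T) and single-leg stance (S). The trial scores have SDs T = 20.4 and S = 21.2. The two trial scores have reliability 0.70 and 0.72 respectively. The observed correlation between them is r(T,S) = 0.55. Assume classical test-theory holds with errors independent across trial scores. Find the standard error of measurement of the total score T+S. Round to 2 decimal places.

15.83

Var(total) = 865.6 + 475.728 = 1341.33.
True-score variance = 614.909 + 475.728 = 1090.64, so reliability = 0.8131.
Error variance = 1341.33 − 1090.64 = 250.691; SEM = √250.691 = 15.83.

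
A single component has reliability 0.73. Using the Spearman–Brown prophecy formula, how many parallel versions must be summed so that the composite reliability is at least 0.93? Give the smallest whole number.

5

k ≥ ρ*(1−ρ₁)/(ρ₁(1−ρ*)) = 0.93·0.27 / (0.73·0.07) = 4.914.
Smallest integer k = 5.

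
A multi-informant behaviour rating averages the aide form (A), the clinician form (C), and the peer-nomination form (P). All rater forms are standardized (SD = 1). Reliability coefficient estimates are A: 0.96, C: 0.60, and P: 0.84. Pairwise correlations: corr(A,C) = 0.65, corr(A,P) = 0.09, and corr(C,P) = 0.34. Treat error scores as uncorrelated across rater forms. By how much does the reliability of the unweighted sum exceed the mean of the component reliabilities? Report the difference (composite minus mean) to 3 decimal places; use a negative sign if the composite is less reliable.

0.084

Var(sum) = 3 + 2.16 = 5.16; true-score variance = 2.4 + 2.16 = 4.56; composite reliability = 0.8837.
Mean component reliability = 0.8000.
Difference = 0.8837 − 0.8000 = 0.084.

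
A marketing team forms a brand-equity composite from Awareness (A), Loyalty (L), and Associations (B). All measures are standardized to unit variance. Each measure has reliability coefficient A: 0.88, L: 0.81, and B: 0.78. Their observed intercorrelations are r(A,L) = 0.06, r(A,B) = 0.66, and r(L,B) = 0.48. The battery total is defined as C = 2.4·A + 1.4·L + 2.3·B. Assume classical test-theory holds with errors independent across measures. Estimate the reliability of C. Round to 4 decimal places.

Var(C) = 2.4² + 1.4² + 2.3² + 2·[3.36·0.06 + 5.52·0.66 + 3.22·0.48] = 13.01 + 10.7808 = 23.7908.
Under uncorrelated errors the observed covariances equal the true-score covariances, so only the own-variance terms attenuate.
True-score variance = [2.4²·0.88 + 1.4²·0.81 + 2.3²·0.78] + 10.7808 = 10.7826 + 10.7808 = 21.5634.
Reliability = 21.5634 / 23.7908 = 0.9064.

0.9064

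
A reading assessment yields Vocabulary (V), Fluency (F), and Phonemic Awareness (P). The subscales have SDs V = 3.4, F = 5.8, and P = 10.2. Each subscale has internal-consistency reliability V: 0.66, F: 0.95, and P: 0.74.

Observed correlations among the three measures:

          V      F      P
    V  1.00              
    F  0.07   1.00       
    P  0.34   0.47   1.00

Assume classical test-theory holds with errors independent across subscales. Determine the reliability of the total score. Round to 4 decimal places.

0.8587

Var(V+F+P) = 3.4² + 5.8² + 10.2² + 2·[3.4·5.8·0.07 + 3.4·10.2·0.34 + 5.8·10.2·0.47] = 149.24 + 81.9536 = 231.194.
Because errors are independent across components, Cov(Tᵢ,Tⱼ) = Cov(Xᵢ,Xⱼ); the off-diagonal part of the true-score variance is the same as above.
True-score variance = [3.4²·0.66 + 5.8²·0.95 + 10.2²·0.74] + 81.9536 = 116.577 + 81.9536 = 198.531.
Reliability = 198.531 / 231.194 = 0.8587.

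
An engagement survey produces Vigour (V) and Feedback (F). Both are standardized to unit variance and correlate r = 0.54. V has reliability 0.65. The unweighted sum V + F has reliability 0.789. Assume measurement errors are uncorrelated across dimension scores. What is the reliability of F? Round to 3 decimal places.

Var(V+F) = 2 + 2·0.54 = 3.080.
True-score variance = ρ_V + ρ_F + 2·0.54, so 0.789 = (0.65 + ρ_F + 1.08) / 3.080.
ρ_F = 0.789·3.080 − 0.65 − 1.08 = 0.700.

0.700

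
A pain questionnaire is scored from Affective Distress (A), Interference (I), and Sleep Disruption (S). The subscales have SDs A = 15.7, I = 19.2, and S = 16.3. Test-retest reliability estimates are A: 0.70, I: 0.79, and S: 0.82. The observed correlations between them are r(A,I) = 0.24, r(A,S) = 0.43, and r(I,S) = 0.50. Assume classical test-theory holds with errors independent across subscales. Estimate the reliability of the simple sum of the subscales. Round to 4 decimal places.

Var(A+I+S) = 15.7² + 19.2² + 16.3² + 2·[15.7·19.2·0.24 + 15.7·16.3·0.43 + 19.2·16.3·0.50] = 880.82 + 677.734 = 1558.55.
With uncorrelated errors the cross-covariances are all true-score covariance, so they carry over unchanged; only the diagonal terms shrink to ρᵢσᵢ².
True-score variance = [15.7²·0.70 + 19.2²·0.79 + 16.3²·0.82] + 677.734 = 681.634 + 677.734 = 1359.37.
Reliability = 1359.37 / 1558.55 = 0.8722.

0.8722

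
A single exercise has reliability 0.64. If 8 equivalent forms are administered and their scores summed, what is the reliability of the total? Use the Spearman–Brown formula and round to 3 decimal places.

0.934

ρ_k = kρ / (1 + (k−1)ρ) = 8·0.64 / (1 + 7·0.64) = 5.120 / 5.480 = 0.934.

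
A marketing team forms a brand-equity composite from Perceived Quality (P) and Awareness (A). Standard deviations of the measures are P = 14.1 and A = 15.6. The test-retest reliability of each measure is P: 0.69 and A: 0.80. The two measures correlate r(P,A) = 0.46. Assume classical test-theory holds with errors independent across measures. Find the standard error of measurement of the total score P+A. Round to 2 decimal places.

Var(total) = 442.17 + 202.363 = 644.533.
True-score variance = 331.867 + 202.363 = 534.23, so reliability = 0.8289.
Error variance = 644.533 − 534.23 = 110.303; SEM = √110.303 = 10.50.

10.50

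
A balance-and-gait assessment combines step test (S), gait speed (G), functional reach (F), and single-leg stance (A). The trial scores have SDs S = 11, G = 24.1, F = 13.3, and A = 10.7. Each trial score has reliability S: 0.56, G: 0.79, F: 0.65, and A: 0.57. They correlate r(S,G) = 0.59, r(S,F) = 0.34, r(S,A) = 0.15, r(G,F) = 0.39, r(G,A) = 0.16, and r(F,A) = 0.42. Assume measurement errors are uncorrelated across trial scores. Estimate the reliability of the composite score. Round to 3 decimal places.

0.849

Var(S+G+F+A) = 11² + 24.1² + 13.3² + 10.7² + 2·[11·24.1·0.59 + 11·13.3·0.34 + 11·10.7·0.15 + 24.1·13.3·0.39 + 24.1·10.7·0.16 + 13.3·10.7·0.42] = 993.19 + 899.684 = 1892.87.
Because errors are independent across components, Cov(Tᵢ,Tⱼ) = Cov(Xᵢ,Xⱼ); the off-diagonal part of the true-score variance is the same as above.
True-score variance = [11²·0.56 + 24.1²·0.79 + 13.3²·0.65 + 10.7²·0.57] + 899.684 = 706.838 + 899.684 = 1606.52.
Reliability = 1606.52 / 1892.87 = 0.849.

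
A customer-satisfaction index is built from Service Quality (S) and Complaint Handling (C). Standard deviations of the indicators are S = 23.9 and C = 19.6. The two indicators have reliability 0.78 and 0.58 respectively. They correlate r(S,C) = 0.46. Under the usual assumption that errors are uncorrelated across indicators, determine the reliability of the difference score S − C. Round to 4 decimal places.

Var(S−C) = 23.9² + 19.6² − 2·23.9·19.6·0.46 = 955.37 − 430.965 = 524.405.
Under uncorrelated errors the observed covariances equal the true-score covariances, so only the own-variance terms attenuate.
True-score variance = [23.9²·0.78 + 19.6²·0.58] − 430.965 = 668.357 − 430.965 = 237.392.
Reliability = 237.392 / 524.405 = 0.4527.

0.4527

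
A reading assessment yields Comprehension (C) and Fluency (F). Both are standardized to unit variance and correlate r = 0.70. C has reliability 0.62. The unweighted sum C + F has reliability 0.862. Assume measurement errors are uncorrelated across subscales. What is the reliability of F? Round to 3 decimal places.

Var(C+F) = 2 + 2·0.70 = 3.400.
True-score variance = ρ_C + ρ_F + 2·0.70, so 0.862 = (0.62 + ρ_F + 1.40) / 3.400.
ρ_F = 0.862·3.400 − 0.62 − 1.40 = 0.911.

0.911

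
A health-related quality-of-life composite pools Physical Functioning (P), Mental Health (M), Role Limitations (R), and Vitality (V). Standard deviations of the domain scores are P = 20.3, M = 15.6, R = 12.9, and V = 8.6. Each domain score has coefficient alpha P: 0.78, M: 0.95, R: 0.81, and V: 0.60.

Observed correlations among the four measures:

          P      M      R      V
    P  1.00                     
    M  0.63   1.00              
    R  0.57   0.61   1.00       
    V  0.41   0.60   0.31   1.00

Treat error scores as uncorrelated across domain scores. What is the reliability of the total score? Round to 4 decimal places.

0.9258

Var(P+M+R+V) = 20.3² + 15.6² + 12.9² + 8.6² + 2·[20.3·15.6·0.63 + 20.3·12.9·0.57 + 20.3·8.6·0.41 + 15.6·12.9·0.61 + 15.6·8.6·0.60 + 12.9·8.6·0.31] = 895.82 + 1315.99 = 2211.81.
Under uncorrelated errors the observed covariances equal the true-score covariances, so only the own-variance terms attenuate.
True-score variance = [20.3²·0.78 + 15.6²·0.95 + 12.9²·0.81 + 8.6²·0.60] + 1315.99 = 731.79 + 1315.99 = 2047.78.
Reliability = 2047.78 / 2211.81 = 0.9258.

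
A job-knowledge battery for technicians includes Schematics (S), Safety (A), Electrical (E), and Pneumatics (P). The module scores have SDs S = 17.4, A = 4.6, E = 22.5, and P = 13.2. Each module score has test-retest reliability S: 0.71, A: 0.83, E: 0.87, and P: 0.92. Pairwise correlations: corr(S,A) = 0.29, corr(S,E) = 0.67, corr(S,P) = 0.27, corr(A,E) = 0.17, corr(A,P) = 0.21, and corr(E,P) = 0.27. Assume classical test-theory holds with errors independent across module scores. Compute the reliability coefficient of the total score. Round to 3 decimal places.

Var(S+A+E+P) = 17.4² + 4.6² + 22.5² + 13.2² + 2·[17.4·4.6·0.29 + 17.4·22.5·0.67 + 17.4·13.2·0.27 + 4.6·22.5·0.17 + 4.6·13.2·0.21 + 22.5·13.2·0.27] = 1004.41 + 916.133 = 1920.54.
Under uncorrelated errors the observed covariances equal the true-score covariances, so only the own-variance terms attenuate.
True-score variance = [17.4²·0.71 + 4.6²·0.83 + 22.5²·0.87 + 13.2²·0.92] + 916.133 = 833.261 + 916.133 = 1749.39.
Reliability = 1749.39 / 1920.54 = 0.911.

0.911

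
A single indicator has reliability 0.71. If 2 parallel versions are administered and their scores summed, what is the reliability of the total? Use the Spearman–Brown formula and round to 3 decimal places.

ρ_k = kρ / (1 + (k−1)ρ) = 2·0.71 / (1 + 1·0.71) = 1.420 / 1.710 = 0.830.

0.830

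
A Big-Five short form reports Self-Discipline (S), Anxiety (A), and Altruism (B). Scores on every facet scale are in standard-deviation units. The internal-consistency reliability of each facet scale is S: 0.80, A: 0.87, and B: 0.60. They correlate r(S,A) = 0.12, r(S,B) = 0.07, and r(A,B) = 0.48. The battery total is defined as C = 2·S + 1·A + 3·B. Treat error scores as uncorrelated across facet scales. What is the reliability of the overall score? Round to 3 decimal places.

Var(C) = 2² + 1 + 3² + 2·[2·0.12 + 6·0.07 + 3·0.48] = 14 + 4.2 = 18.2.
Because errors are independent across components, Cov(Tᵢ,Tⱼ) = Cov(Xᵢ,Xⱼ); the off-diagonal part of the true-score variance is the same as above.
True-score variance = [2²·0.80 + 0.87 + 3²·0.60] + 4.2 = 9.47 + 4.2 = 13.67.
Reliability = 13.67 / 18.2 = 0.751.

0.751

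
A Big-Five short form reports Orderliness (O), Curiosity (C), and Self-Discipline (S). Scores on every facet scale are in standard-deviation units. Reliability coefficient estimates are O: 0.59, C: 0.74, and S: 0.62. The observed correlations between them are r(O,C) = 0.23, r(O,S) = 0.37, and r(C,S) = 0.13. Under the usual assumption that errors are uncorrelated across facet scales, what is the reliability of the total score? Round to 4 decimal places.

0.7646

Var(O+C+S) = 3 + 2·[0.23 + 0.37 + 0.13] = 3 + 1.46 = 4.46.
With uncorrelated errors the cross-covariances are all true-score covariance, so they carry over unchanged; only the diagonal terms shrink to ρᵢσᵢ².
True-score variance = [0.59 + 0.74 + 0.62] + 1.46 = 1.95 + 1.46 = 3.41.
Reliability = 3.41 / 4.46 = 0.7646.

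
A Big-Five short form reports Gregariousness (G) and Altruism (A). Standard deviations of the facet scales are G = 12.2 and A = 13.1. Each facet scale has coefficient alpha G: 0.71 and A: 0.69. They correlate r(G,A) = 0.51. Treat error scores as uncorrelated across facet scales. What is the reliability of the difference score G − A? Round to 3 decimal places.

0.388

Var(G−A) = 12.2² + 13.1² − 2·12.2·13.1·0.51 = 320.45 − 163.016 = 157.434.
Under uncorrelated errors the observed covariances equal the true-score covariances, so only the own-variance terms attenuate.
True-score variance = [12.2²·0.71 + 13.1²·0.69] − 163.016 = 224.087 − 163.016 = 61.0709.
Reliability = 61.0709 / 157.434 = 0.388.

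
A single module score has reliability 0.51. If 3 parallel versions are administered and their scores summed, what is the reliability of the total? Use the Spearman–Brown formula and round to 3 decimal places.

ρ_k = kρ / (1 + (k−1)ρ) = 3·0.51 / (1 + 2·0.51) = 1.530 / 2.020 = 0.757.

0.757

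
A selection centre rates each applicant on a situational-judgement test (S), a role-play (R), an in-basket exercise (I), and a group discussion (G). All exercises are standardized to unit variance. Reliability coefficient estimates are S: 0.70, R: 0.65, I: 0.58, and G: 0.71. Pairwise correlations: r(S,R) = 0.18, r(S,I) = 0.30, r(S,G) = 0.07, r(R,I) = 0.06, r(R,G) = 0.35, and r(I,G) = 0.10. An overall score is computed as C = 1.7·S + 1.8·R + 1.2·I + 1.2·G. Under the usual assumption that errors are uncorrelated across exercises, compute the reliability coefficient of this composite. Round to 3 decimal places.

0.779

Var(C) = 1.7² + 1.8² + 1.2² + 1.2² + 2·[3.06·0.18 + 2.04·0.30 + 2.04·0.07 + 2.16·0.06 + 2.16·0.35 + 1.44·0.10] = 9.01 + 4.6704 = 13.6804.
Because errors are independent across components, Cov(Tᵢ,Tⱼ) = Cov(Xᵢ,Xⱼ); the off-diagonal part of the true-score variance is the same as above.
True-score variance = [1.7²·0.70 + 1.8²·0.65 + 1.2²·0.58 + 1.2²·0.71] + 4.6704 = 5.9866 + 4.6704 = 10.657.
Reliability = 10.657 / 13.6804 = 0.779.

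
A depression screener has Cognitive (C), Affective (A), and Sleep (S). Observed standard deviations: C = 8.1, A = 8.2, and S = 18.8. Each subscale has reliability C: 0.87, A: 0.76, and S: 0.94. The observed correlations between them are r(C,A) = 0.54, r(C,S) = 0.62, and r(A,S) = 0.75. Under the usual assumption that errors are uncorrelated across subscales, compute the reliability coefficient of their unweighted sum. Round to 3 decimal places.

Var(C+A+S) = 8.1² + 8.2² + 18.8² + 2·[8.1·8.2·0.54 + 8.1·18.8·0.62 + 8.2·18.8·0.75] = 486.29 + 491.801 = 978.091.
Because errors are independent across components, Cov(Tᵢ,Tⱼ) = Cov(Xᵢ,Xⱼ); the off-diagonal part of the true-score variance is the same as above.
True-score variance = [8.1²·0.87 + 8.2²·0.76 + 18.8²·0.94] + 491.801 = 440.417 + 491.801 = 932.217.
Reliability = 932.217 / 978.091 = 0.953.

0.953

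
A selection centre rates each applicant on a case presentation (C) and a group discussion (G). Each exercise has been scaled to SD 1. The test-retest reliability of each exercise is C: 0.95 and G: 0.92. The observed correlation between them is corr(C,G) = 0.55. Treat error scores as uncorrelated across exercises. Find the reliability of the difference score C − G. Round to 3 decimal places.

0.856

Var(C−G) = 1 + 1 − 2·0.55 = 2 − 1.1 = 0.9.
With uncorrelated errors the cross-covariances are all true-score covariance, so they carry over unchanged; only the diagonal terms shrink to ρᵢσᵢ².
True-score variance = [0.95 + 0.92] − 1.1 = 1.87 − 1.1 = 0.77.
Reliability = 0.77 / 0.9 = 0.856.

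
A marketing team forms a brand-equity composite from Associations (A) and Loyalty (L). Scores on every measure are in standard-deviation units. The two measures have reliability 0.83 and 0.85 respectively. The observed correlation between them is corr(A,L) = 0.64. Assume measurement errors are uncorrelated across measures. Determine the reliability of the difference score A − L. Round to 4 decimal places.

0.5556

Var(A−L) = 1 + 1 − 2·0.64 = 2 − 1.28 = 0.72.
With uncorrelated errors the cross-covariances are all true-score covariance, so they carry over unchanged; only the diagonal terms shrink to ρᵢσᵢ².
True-score variance = [0.83 + 0.85] − 1.28 = 1.68 − 1.28 = 0.4.
Reliability = 0.4 / 0.72 = 0.5556.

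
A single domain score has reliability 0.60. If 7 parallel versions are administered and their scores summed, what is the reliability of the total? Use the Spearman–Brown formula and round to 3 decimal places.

0.913

ρ_k = kρ / (1 + (k−1)ρ) = 7·0.60 / (1 + 6·0.60) = 4.200 / 4.600 = 0.913.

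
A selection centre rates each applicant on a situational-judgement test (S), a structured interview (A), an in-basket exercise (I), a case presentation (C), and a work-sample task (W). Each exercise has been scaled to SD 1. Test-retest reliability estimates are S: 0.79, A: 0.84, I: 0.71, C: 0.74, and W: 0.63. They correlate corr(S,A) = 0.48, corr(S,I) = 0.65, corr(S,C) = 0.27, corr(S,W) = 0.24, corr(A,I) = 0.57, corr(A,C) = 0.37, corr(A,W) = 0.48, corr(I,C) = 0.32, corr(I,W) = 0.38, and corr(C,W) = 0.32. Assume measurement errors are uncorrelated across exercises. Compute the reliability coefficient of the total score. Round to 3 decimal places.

0.902

Var(S+A+I+C+W) = 5 + 2·[0.48 + 0.65 + 0.27 + 0.24 + 0.57 + 0.37 + 0.48 + 0.32 + 0.38 + 0.32] = 5 + 8.16 = 13.16.
With uncorrelated errors the cross-covariances are all true-score covariance, so they carry over unchanged; only the diagonal terms shrink to ρᵢσᵢ².
True-score variance = [0.79 + 0.84 + 0.71 + 0.74 + 0.63] + 8.16 = 3.71 + 8.16 = 11.87.
Reliability = 11.87 / 13.16 = 0.902.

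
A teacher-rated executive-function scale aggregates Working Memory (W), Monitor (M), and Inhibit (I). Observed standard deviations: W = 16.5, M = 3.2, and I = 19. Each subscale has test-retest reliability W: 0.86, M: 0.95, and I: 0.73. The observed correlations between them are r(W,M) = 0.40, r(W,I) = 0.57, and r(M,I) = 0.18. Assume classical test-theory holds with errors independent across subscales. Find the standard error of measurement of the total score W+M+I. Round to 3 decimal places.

11.666

Var(total) = 643.49 + 421.518 = 1065.01.
True-score variance = 507.393 + 421.518 = 928.911, so reliability = 0.8722.
Error variance = 1065.01 − 928.911 = 136.097; SEM = √136.097 = 11.666.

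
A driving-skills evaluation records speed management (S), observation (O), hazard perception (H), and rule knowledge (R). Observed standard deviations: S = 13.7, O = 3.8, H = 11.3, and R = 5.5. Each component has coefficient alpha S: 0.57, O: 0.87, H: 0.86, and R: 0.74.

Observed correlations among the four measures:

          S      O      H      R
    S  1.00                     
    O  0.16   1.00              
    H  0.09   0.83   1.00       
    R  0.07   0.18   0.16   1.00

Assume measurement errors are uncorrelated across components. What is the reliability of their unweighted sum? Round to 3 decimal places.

0.789

Var(S+O+H+R) = 13.7² + 3.8² + 11.3² + 5.5² + 2·[13.7·3.8·0.16 + 13.7·11.3·0.09 + 13.7·5.5·0.07 + 3.8·11.3·0.83 + 3.8·5.5·0.18 + 11.3·5.5·0.16] = 360.07 + 153.766 = 513.836.
Because errors are independent across components, Cov(Tᵢ,Tⱼ) = Cov(Xᵢ,Xⱼ); the off-diagonal part of the true-score variance is the same as above.
True-score variance = [13.7²·0.57 + 3.8²·0.87 + 11.3²·0.86 + 5.5²·0.74] + 153.766 = 251.744 + 153.766 = 405.511.
Reliability = 405.511 / 513.836 = 0.789.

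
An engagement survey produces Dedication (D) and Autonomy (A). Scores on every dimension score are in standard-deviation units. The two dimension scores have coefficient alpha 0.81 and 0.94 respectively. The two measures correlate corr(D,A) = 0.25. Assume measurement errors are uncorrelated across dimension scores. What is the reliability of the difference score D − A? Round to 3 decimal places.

0.833

Var(D−A) = 1 + 1 − 2·0.25 = 2 − 0.5 = 1.5.
Because errors are independent across components, Cov(Tᵢ,Tⱼ) = Cov(Xᵢ,Xⱼ); the off-diagonal part of the true-score variance is the same as above.
True-score variance = [0.81 + 0.94] − 0.5 = 1.75 − 0.5 = 1.25.
Reliability = 1.25 / 1.5 = 0.833.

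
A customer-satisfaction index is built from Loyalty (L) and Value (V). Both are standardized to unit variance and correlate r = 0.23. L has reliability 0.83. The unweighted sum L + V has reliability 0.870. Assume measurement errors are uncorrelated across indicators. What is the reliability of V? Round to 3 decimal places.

Var(L+V) = 2 + 2·0.23 = 2.460.
True-score variance = ρ_L + ρ_V + 2·0.23, so 0.870 = (0.83 + ρ_V + 0.46) / 2.460.
ρ_V = 0.870·2.460 − 0.83 − 0.46 = 0.850.

0.850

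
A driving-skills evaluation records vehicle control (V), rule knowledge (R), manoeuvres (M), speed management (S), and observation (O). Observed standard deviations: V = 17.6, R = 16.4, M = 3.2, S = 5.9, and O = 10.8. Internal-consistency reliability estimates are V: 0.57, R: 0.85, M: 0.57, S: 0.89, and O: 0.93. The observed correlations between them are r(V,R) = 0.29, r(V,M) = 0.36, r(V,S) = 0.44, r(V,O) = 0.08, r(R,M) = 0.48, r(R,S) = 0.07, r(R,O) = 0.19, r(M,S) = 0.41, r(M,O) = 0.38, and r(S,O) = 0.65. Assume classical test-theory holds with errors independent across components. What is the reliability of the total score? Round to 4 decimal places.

0.8568

Var(V+R+M+S+O) = 17.6² + 16.4² + 3.2² + 5.9² + 10.8² + 2·[17.6·16.4·0.29 + 17.6·3.2·0.36 + 17.6·5.9·0.44 + 17.6·10.8·0.08 + 16.4·3.2·0.48 + 16.4·5.9·0.07 + 16.4·10.8·0.19 + 3.2·5.9·0.41 + 3.2·10.8·0.38 + 5.9·10.8·0.65] = 740.41 + 585.57 = 1325.98.
With uncorrelated errors the cross-covariances are all true-score covariance, so they carry over unchanged; only the diagonal terms shrink to ρᵢσᵢ².
True-score variance = [17.6²·0.57 + 16.4²·0.85 + 3.2²·0.57 + 5.9²·0.89 + 10.8²·0.93] + 585.57 = 550.472 + 585.57 = 1136.04.
Reliability = 1136.04 / 1325.98 = 0.8568.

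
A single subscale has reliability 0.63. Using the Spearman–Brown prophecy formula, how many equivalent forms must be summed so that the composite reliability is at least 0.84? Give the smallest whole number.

k ≥ ρ*(1−ρ₁)/(ρ₁(1−ρ*)) = 0.84·0.37 / (0.63·0.16) = 3.083.
Smallest integer k = 4.

4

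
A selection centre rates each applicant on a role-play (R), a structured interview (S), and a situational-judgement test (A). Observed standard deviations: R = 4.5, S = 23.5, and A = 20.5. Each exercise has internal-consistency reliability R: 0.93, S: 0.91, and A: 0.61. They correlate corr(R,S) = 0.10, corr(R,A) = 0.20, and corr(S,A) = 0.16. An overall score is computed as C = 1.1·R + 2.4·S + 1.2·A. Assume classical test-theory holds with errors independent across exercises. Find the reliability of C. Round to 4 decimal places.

Var(C) = 1.1²·4.5² + 2.4²·23.5² + 1.2²·20.5² + 2·[2.64·4.5·23.5·0.10 + 1.32·4.5·20.5·0.20 + 2.88·23.5·20.5·0.16] = 3810.62 + 548.525 = 4359.15.
With uncorrelated errors the cross-covariances are all true-score covariance, so they carry over unchanged; only the diagonal terms shrink to ρᵢσᵢ².
True-score variance = [1.1²·4.5²·0.93 + 2.4²·23.5²·0.91 + 1.2²·20.5²·0.61] + 548.525 = 3286.61 + 548.525 = 3835.13.
Reliability = 3835.13 / 4359.15 = 0.8798.

0.8798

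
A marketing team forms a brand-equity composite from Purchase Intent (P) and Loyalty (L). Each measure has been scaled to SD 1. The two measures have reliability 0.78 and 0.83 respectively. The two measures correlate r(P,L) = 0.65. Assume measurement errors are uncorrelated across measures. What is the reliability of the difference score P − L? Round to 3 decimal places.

Var(P−L) = 1 + 1 − 2·0.65 = 2 − 1.3 = 0.7.
With uncorrelated errors the cross-covariances are all true-score covariance, so they carry over unchanged; only the diagonal terms shrink to ρᵢσᵢ².
True-score variance = [0.78 + 0.83] − 1.3 = 1.61 − 1.3 = 0.31.
Reliability = 0.31 / 0.7 = 0.443.

0.443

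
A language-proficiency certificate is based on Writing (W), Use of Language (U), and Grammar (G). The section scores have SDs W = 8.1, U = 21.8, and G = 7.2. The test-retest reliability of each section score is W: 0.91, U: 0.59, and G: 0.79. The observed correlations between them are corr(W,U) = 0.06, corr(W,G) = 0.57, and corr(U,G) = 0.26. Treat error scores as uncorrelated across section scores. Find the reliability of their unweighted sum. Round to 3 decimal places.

Var(W+U+G) = 8.1² + 21.8² + 7.2² + 2·[8.1·21.8·0.06 + 8.1·7.2·0.57 + 21.8·7.2·0.26] = 592.69 + 169.294 = 761.984.
Under uncorrelated errors the observed covariances equal the true-score covariances, so only the own-variance terms attenuate.
True-score variance = [8.1²·0.91 + 21.8²·0.59 + 7.2²·0.79] + 169.294 = 381.05 + 169.294 = 550.344.
Reliability = 550.344 / 761.984 = 0.722.

0.722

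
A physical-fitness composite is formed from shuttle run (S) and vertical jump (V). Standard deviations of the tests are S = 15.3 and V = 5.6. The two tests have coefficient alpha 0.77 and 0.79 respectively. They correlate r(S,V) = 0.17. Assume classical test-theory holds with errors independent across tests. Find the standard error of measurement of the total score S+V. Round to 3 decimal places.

7.773

Var(total) = 265.45 + 29.1312 = 294.581.
True-score variance = 205.024 + 29.1312 = 234.155, so reliability = 0.7949.
Error variance = 294.581 − 234.155 = 60.4263; SEM = √60.4263 = 7.773.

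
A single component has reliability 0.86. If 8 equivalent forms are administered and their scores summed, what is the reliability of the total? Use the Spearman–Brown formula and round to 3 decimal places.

ρ_k = kρ / (1 + (k−1)ρ) = 8·0.86 / (1 + 7·0.86) = 6.880 / 7.020 = 0.980.

0.980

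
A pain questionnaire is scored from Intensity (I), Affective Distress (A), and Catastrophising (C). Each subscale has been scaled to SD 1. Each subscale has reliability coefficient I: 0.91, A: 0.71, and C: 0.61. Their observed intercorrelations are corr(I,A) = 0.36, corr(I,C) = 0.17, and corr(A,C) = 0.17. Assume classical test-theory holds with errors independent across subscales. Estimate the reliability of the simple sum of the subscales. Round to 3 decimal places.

Var(I+A+C) = 3 + 2·[0.36 + 0.17 + 0.17] = 3 + 1.4 = 4.4.
With uncorrelated errors the cross-covariances are all true-score covariance, so they carry over unchanged; only the diagonal terms shrink to ρᵢσᵢ².
True-score variance = [0.91 + 0.71 + 0.61] + 1.4 = 2.23 + 1.4 = 3.63.
Reliability = 3.63 / 4.4 = 0.825.

0.825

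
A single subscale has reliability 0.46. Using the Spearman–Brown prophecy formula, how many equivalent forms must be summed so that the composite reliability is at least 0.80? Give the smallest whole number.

5

k ≥ ρ*(1−ρ₁)/(ρ₁(1−ρ*)) = 0.80·0.54 / (0.46·0.20) = 4.696.
Smallest integer k = 5.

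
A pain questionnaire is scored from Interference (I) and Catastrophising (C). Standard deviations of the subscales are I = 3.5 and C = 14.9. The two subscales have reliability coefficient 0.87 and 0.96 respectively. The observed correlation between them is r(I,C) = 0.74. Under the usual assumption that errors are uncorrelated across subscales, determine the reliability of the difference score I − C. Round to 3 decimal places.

Var(I−C) = 3.5² + 14.9² − 2·3.5·14.9·0.74 = 234.26 − 77.182 = 157.078.
Because errors are independent across components, Cov(Tᵢ,Tⱼ) = Cov(Xᵢ,Xⱼ); the off-diagonal part of the true-score variance is the same as above.
True-score variance = [3.5²·0.87 + 14.9²·0.96] − 77.182 = 223.787 − 77.182 = 146.605.
Reliability = 146.605 / 157.078 = 0.933.

0.933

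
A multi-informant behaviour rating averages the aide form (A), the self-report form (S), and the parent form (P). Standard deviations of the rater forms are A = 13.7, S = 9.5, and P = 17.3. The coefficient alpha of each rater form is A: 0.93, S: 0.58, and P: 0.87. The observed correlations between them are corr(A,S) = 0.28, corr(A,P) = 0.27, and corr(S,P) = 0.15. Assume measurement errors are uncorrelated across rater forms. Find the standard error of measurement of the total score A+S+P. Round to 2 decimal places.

Var(total) = 577.23 + 250.174 = 827.404.
True-score variance = 487.279 + 250.174 = 737.453, so reliability = 0.8913.
Error variance = 827.404 − 737.453 = 89.951; SEM = √89.951 = 9.48.

9.48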